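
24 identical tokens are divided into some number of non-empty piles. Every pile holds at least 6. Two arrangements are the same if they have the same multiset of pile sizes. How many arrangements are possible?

Listing the qualifying partitions of 24:
24
18 + 6
17 + 7
16 + 8
15 + 9
14 + 10
13 + 11
12 + 12
12 + 6 + 6
11 + 7 + 6
10 + 8 + 6
10 + 7 + 7
9 + 9 + 6
9 + 8 + 7
8 + 8 + 8
6 + 6 + 6 + 6

16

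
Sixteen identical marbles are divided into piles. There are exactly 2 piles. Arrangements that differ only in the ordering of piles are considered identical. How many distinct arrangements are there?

Listing the qualifying partitions of 16:
15, 1
14, 2
13, 3
12, 4
11, 5
10, 6
9, 7
8, 8

8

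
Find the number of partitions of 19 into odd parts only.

54

A partial list (first 12 by largest part):
19
17,1,1
15,3,1
15,1,1,1,1
13,5,1
13,3,3
13,3,1,1,1
13,1,1,1,1,1,1
11,7,1
11,5,3
11,5,1,1,1
11,3,3,1,1
…and 42 more, for 54 total.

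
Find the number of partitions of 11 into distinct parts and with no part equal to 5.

The partitions of 11 that satisfy the conditions:
11
10, 1
9, 2
8, 3
8, 2, 1
7, 4
7, 3, 1
6, 4, 1
6, 3, 2

9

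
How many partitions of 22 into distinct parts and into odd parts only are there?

8

The partitions of 22 that satisfy the conditions:
21 + 1
19 + 3
17 + 5
15 + 7
13 + 9
13 + 5 + 3 + 1
11 + 7 + 3 + 1
9 + 7 + 5 + 1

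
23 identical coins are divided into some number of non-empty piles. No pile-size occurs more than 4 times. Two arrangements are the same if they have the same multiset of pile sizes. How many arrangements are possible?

769

Direct enumeration gives 769 partitions.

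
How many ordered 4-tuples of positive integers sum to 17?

560

Equivalently, choose which 3 of the 16 gaps become plus signs: C(16,3) = 560.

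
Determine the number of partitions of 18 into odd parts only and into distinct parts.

5

Listing the qualifying partitions of 18:
17,1
15,3
13,5
11,7
9,5,3,1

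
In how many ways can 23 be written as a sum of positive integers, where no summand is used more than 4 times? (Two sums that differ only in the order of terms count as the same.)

769

Direct enumeration gives 769 partitions.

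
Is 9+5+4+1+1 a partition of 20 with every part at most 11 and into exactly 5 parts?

Yes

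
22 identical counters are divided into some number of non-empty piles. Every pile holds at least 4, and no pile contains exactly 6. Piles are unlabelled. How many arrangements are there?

Enumerating:
22
4,18
5,17
7,15
8,14
4,4,14
9,13
4,5,13
10,12
5,5,12
11,11
4,7,11
4,8,10
5,7,10
4,4,4,10
4,9,9
5,8,9
4,4,5,9
7,7,8
4,5,5,8
4,4,7,7
5,5,5,7
4,4,4,5,5
That's 23 in total.

23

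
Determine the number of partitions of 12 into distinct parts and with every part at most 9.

12

They are:
9 + 3
9 + 2 + 1
8 + 4
8 + 3 + 1
7 + 5
7 + 4 + 1
7 + 3 + 2
6 + 5 + 1
6 + 4 + 2
6 + 3 + 2 + 1
5 + 4 + 3
5 + 4 + 2 + 1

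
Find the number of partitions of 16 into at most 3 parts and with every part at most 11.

The partitions of 16 that satisfy the conditions:
11+5
11+4+1
11+3+2
10+6
10+5+1
10+4+2
10+3+3
9+7
9+6+1
9+5+2
9+4+3
8+8
8+7+1
8+6+2
8+5+3
8+4+4
7+7+2
7+6+3
7+5+4
6+6+4
6+5+5
Counting gives 21.

21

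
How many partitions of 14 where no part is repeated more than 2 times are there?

A partial list (first 12 by largest part):
14
13+1
12+2
12+1+1
11+3
11+2+1
10+4
10+3+1
10+2+2
10+2+1+1
9+5
9+4+1
…and 45 more, for 57 total.

57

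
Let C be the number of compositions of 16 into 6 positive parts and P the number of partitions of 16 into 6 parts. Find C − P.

2968

Ordered (compositions into 6 parts): C(15,5) = 3003.
Partitions of 16 into exactly 6 parts: 35.
Difference: 3003 − 35 = 2968.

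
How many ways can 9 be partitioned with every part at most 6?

26

A partial list (first 12 by largest part):
6 + 3
6 + 2 + 1
6 + 1 + 1 + 1
5 + 4
5 + 3 + 1
5 + 2 + 2
5 + 2 + 1 + 1
5 + 1 + 1 + 1 + 1
4 + 4 + 1
4 + 3 + 2
4 + 3 + 1 + 1
4 + 2 + 2 + 1
…and 14 more, for 26 total.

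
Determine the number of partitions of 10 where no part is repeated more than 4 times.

34

There are too many to list fully; the first 12 (by largest part) are:
10
9 + 1
8 + 2
8 + 1 + 1
7 + 3
7 + 2 + 1
7 + 1 + 1 + 1
6 + 4
6 + 3 + 1
6 + 2 + 2
6 + 2 + 1 + 1
6 + 1 + 1 + 1 + 1
…and 22 more, for 34 total.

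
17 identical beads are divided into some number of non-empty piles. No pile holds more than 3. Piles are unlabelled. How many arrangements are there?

33

A partial list (first 12 by largest part):
3+3+3+3+3+2
3+3+3+3+3+1+1
3+3+3+3+2+2+1
3+3+3+3+2+1+1+1
3+3+3+3+1+1+1+1+1
3+3+3+2+2+2+2
3+3+3+2+2+2+1+1
3+3+3+2+2+1+1+1+1
3+3+3+2+1+1+1+1+1+1
3+3+3+1+1+1+1+1+1+1+1
3+3+2+2+2+2+2+1
3+3+2+2+2+2+1+1+1
…and 21 more, for 33 total.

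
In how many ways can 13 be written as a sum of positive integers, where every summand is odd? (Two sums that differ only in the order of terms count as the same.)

They are:
13
11+1+1
9+3+1
9+1+1+1+1
7+5+1
7+3+3
7+3+1+1+1
7+1+1+1+1+1+1
5+5+3
5+5+1+1+1
5+3+3+1+1
5+3+1+1+1+1+1
5+1+1+1+1+1+1+1+1
3+3+3+3+1
3+3+3+1+1+1+1
3+3+1+1+1+1+1+1+1
3+1+1+1+1+1+1+1+1+1+1
1+1+1+1+1+1+1+1+1+1+1+1+1
Counting gives 18.

18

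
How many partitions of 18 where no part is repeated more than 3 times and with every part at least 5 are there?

The partitions of 18 that satisfy the conditions:
18
13 + 5
12 + 6
11 + 7
10 + 8
9 + 9
8 + 5 + 5
7 + 6 + 5
6 + 6 + 6

9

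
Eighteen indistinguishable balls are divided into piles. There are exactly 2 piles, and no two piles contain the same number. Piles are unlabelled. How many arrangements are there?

8

The partitions of 18 that satisfy the conditions:
17 + 1
16 + 2
15 + 3
14 + 4
13 + 5
12 + 6
11 + 7
10 + 8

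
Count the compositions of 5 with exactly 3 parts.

A composition of 5 into 3 positive parts is chosen by placing 2 dividers among the 4 gaps between 5 units: C(4,2) = 6.

6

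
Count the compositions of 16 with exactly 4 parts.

A composition of 16 into 4 positive parts is chosen by placing 3 dividers among the 15 gaps between 16 units: C(15,3) = 455.

455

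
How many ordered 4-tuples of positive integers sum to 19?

816

A composition of 19 into 4 positive parts is chosen by placing 3 dividers among the 18 gaps between 19 units: C(18,3) = 816.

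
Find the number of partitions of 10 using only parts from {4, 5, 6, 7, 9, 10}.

3

They are:
10
4,6
5,5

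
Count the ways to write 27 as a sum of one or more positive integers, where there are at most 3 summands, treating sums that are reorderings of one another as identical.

There are 75 such partitions.

75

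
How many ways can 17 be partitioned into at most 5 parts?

A full systematic count gives 119.

119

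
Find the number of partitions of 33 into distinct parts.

There are 448 such partitions.

448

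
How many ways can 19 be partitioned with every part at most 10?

A full systematic count gives 423.

423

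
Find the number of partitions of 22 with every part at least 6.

11

Enumerating:
22
16,6
15,7
14,8
13,9
12,10
11,11
10,6,6
9,7,6
8,8,6
8,7,7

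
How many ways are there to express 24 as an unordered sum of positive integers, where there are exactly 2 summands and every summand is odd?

6

Enumerating:
23,1
21,3
19,5
17,7
15,9
13,11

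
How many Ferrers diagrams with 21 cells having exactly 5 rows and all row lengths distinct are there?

10

Listing the qualifying partitions of 21:
11 + 4 + 3 + 2 + 1
10 + 5 + 3 + 2 + 1
9 + 6 + 3 + 2 + 1
9 + 5 + 4 + 2 + 1
8 + 7 + 3 + 2 + 1
8 + 6 + 4 + 2 + 1
8 + 5 + 4 + 3 + 1
7 + 6 + 5 + 2 + 1
7 + 6 + 4 + 3 + 1
7 + 5 + 4 + 3 + 2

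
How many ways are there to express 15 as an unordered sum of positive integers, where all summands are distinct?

A partial list (first 12 by largest part):
15
14 + 1
13 + 2
12 + 3
12 + 2 + 1
11 + 4
11 + 3 + 1
10 + 5
10 + 4 + 1
10 + 3 + 2
9 + 6
9 + 5 + 1
…and 15 more, for 27 total.

27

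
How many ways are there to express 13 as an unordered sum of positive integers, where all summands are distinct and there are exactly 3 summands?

They are:
1,2,10
1,3,9
1,4,8
2,3,8
1,5,7
2,4,7
2,5,6
3,4,6

8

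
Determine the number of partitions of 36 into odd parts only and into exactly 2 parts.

The partitions of 36 that satisfy the conditions:
1,35
3,33
5,31
7,29
9,27
11,25
13,23
15,21
17,19
Counting gives 9.

9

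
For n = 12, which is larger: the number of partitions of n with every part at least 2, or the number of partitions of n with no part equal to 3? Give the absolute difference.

26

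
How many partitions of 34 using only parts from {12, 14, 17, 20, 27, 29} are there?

2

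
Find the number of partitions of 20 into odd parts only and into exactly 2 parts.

5

The partitions of 20 that satisfy the conditions:
19,1
17,3
15,5
13,7
11,9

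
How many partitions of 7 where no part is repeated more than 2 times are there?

Enumerating:
7
6 + 1
5 + 2
5 + 1 + 1
4 + 3
4 + 2 + 1
3 + 3 + 1
3 + 2 + 2
3 + 2 + 1 + 1
That's 9 in total.

9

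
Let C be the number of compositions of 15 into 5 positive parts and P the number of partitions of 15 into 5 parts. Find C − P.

Compositions: C(14,4) = 1001.
Partitions of 15 into exactly 5 parts: 30.
Difference: 1001 − 30 = 971.

971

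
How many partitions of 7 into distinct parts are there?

The partitions of 7 that satisfy the conditions:
7
6,1
5,2
4,3
4,2,1

5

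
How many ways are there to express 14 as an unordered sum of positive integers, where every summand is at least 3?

13

They are:
14
11 + 3
10 + 4
9 + 5
8 + 6
8 + 3 + 3
7 + 7
7 + 4 + 3
6 + 5 + 3
6 + 4 + 4
5 + 5 + 4
5 + 3 + 3 + 3
4 + 4 + 3 + 3
That's 13 in total.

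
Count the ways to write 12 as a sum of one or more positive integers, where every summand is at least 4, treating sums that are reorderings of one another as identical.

5

The partitions of 12 that satisfy the conditions:
12
4,8
5,7
6,6
4,4,4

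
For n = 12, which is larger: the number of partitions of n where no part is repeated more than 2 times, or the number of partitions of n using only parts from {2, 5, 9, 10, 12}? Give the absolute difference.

32

Partitions of 12 where no part is repeated more than 2 times: 36.
Partitions of 12 using only parts from {2, 5, 9, 10, 12}: 4.
|36 − 4| = 32.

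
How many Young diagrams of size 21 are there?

792

There are 792 such partitions.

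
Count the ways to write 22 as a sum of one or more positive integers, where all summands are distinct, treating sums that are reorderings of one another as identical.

There are 89 such partitions.

89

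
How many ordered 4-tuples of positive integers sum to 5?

4

Place 3 bars in the 4 internal gaps of a row of 5 dots: C(4,3) = 4.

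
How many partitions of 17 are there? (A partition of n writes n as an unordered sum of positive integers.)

297

Systematic enumeration (by largest part, then next-largest, …) yields 297.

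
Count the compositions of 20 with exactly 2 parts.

19

By stars and bars with positive parts, the count is C(19,1) = 19.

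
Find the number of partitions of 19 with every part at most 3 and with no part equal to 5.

40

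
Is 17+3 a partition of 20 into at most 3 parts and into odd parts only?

The parts sum to 20, and the condition 'there are at most 3 summands' holds; the condition 'every summand is odd' holds.

Yes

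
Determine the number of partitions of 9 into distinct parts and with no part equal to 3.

5

Listing the qualifying partitions of 9:
9
8, 1
7, 2
6, 2, 1
5, 4
Counting gives 5.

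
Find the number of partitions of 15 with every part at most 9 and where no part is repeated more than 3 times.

88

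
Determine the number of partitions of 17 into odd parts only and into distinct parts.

Enumerating:
17
1, 3, 13
1, 5, 11
1, 7, 9
3, 5, 9

5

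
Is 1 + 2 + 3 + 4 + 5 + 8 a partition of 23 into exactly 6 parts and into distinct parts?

Yes

The parts sum to 23, and the condition 'there are exactly 6 summands' holds; the condition 'all summands are distinct' holds.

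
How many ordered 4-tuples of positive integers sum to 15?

364

Equivalently, choose which 3 of the 14 gaps become plus signs: C(14,3) = 364.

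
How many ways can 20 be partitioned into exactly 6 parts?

Direct enumeration gives 90 partitions.

90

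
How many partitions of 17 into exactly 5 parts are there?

There are too many to list fully; the first 12 (by largest part) are:
1, 1, 1, 1, 13
1, 1, 1, 2, 12
1, 1, 1, 3, 11
1, 1, 2, 2, 11
1, 1, 1, 4, 10
1, 1, 2, 3, 10
1, 2, 2, 2, 10
1, 1, 1, 5, 9
1, 1, 2, 4, 9
1, 1, 3, 3, 9
1, 2, 2, 3, 9
2, 2, 2, 2, 9
…and 35 more, for 47 total.

47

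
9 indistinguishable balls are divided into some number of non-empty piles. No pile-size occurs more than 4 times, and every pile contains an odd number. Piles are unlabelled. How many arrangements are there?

Listing the qualifying partitions of 9:
9
7,1,1
5,3,1
5,1,1,1,1
3,3,3
3,3,1,1,1

6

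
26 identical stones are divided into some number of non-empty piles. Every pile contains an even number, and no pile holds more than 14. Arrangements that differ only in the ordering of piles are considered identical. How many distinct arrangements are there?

Counting exhaustively, 82 partitions satisfy the conditions.

82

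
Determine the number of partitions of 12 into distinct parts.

15

They are:
12
11+1
10+2
9+3
9+2+1
8+4
8+3+1
7+5
7+4+1
7+3+2
6+5+1
6+4+2
6+3+2+1
5+4+3
5+4+2+1
That's 15 in total.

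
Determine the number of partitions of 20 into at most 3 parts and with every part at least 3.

25

Enumerating:
20
17, 3
16, 4
15, 5
14, 6
14, 3, 3
13, 7
13, 4, 3
12, 8
12, 5, 3
12, 4, 4
11, 9
11, 6, 3
11, 5, 4
10, 10
10, 7, 3
10, 6, 4
10, 5, 5
9, 8, 3
9, 7, 4
9, 6, 5
8, 8, 4
8, 7, 5
8, 6, 6
7, 7, 6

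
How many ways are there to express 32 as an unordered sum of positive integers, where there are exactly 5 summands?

480

Enumerating by decreasing first part gives 480 partitions in all.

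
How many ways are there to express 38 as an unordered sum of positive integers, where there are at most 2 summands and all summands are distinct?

19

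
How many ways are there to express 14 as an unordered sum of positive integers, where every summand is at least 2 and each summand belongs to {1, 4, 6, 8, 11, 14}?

The partitions of 14 that satisfy the conditions:
14
8 + 6
6 + 4 + 4

3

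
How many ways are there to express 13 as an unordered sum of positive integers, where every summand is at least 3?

The partitions of 13 that satisfy the conditions:
13
10 + 3
9 + 4
8 + 5
7 + 6
7 + 3 + 3
6 + 4 + 3
5 + 5 + 3
5 + 4 + 4
4 + 3 + 3 + 3
Counting gives 10.

10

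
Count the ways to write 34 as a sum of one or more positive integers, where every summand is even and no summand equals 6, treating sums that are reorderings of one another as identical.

There are 162 such partitions.

162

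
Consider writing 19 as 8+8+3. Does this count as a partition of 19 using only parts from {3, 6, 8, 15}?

Yes

The parts sum to 19, and the condition 'each summand belongs to {3, 6, 8, 15}' holds.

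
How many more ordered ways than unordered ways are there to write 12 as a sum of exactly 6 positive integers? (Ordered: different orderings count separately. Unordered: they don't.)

451

Compositions: C(11,5) = 462.
Partitions of 12 into exactly 6 parts: 11.
Difference: 462 − 11 = 451.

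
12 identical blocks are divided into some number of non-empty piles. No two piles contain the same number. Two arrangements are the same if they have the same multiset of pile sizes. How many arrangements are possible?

15

They are:
12
11 + 1
10 + 2
9 + 3
9 + 2 + 1
8 + 4
8 + 3 + 1
7 + 5
7 + 4 + 1
7 + 3 + 2
6 + 5 + 1
6 + 4 + 2
6 + 3 + 2 + 1
5 + 4 + 3
5 + 4 + 2 + 1
Counting gives 15.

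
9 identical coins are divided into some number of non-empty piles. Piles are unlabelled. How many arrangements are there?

30

A partial list (first 12 by largest part):
9
8,1
7,2
7,1,1
6,3
6,2,1
6,1,1,1
5,4
5,3,1
5,2,2
5,2,1,1
5,1,1,1,1
…and 18 more, for 30 total.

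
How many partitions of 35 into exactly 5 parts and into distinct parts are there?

192

Direct enumeration gives 192 partitions.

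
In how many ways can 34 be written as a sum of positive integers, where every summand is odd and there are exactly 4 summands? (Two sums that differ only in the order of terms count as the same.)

54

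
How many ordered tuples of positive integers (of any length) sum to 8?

128

There are 7 gaps and each independently is a cut or not, giving 2^7 = 128.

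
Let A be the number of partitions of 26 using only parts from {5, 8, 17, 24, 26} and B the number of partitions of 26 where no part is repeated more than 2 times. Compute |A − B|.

615

Partitions of 26 using only parts from {5, 8, 17, 24, 26}: 2.
Partitions of 26 where no part is repeated more than 2 times: 617.
|2 − 617| = 615.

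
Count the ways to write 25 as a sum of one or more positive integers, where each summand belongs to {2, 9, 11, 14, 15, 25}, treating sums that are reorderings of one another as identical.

6

Enumerating:
25
15,2,2,2,2,2
14,11
14,9,2
11,2,2,2,2,2,2,2
9,2,2,2,2,2,2,2,2
Counting gives 6.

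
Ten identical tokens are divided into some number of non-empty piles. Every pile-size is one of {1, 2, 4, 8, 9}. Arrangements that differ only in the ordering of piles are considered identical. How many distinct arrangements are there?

They are:
9, 1
8, 2
8, 1, 1
4, 4, 2
4, 4, 1, 1
4, 2, 2, 2
4, 2, 2, 1, 1
4, 2, 1, 1, 1, 1
4, 1, 1, 1, 1, 1, 1
2, 2, 2, 2, 2
2, 2, 2, 2, 1, 1
2, 2, 2, 1, 1, 1, 1
2, 2, 1, 1, 1, 1, 1, 1
2, 1, 1, 1, 1, 1, 1, 1, 1
1, 1, 1, 1, 1, 1, 1, 1, 1, 1
That's 15 in total.

15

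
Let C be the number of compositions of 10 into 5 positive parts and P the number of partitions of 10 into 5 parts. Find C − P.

Compositions: C(9,4) = 126.
Partitions of 10 into exactly 5 parts: 7.
Difference: 126 − 7 = 119.

119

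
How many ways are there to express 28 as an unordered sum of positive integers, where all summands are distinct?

222

Enumerating by decreasing first part gives 222 partitions in all.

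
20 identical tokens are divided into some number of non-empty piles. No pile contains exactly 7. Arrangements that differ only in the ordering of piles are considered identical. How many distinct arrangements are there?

526

Enumerating by decreasing first part gives 526 partitions in all.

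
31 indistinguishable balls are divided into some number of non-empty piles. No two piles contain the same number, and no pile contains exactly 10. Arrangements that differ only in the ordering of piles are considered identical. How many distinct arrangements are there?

275

Direct enumeration gives 275 partitions.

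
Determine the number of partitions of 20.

627

Direct enumeration gives 627 partitions.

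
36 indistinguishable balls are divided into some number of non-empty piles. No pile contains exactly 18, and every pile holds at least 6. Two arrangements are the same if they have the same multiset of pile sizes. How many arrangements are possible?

90

A full systematic count gives 90.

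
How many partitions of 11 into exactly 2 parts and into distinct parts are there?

5

Listing the qualifying partitions of 11:
10,1
9,2
8,3
7,4
6,5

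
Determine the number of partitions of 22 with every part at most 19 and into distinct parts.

Direct enumeration gives 86 partitions.

86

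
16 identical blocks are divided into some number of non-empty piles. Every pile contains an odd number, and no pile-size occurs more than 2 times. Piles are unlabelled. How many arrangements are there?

The partitions of 16 that satisfy the conditions:
15+1
13+3
11+5
11+3+1+1
9+7
9+5+1+1
9+3+3+1
7+7+1+1
7+5+3+1
5+5+3+3
That's 10 in total.

10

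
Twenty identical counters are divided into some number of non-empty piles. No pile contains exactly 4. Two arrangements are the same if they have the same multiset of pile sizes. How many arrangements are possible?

Counting exhaustively, 396 partitions satisfy the conditions.

396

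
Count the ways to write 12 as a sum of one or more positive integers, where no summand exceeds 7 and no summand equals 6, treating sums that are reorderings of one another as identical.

54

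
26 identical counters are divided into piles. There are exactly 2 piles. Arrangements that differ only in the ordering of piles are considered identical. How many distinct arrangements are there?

Enumerating:
25+1
24+2
23+3
22+4
21+5
20+6
19+7
18+8
17+9
16+10
15+11
14+12
13+13

13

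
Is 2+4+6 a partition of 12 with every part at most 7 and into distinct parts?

The parts sum to 12, and the condition 'no summand exceeds 7' holds; the condition 'all summands are distinct' holds.

Yes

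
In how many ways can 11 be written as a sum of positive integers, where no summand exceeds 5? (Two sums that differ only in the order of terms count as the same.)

37

There are too many to list fully; the first 12 (by largest part) are:
5, 5, 1
5, 4, 2
5, 4, 1, 1
5, 3, 3
5, 3, 2, 1
5, 3, 1, 1, 1
5, 2, 2, 2
5, 2, 2, 1, 1
5, 2, 1, 1, 1, 1
5, 1, 1, 1, 1, 1, 1
4, 4, 3
4, 4, 2, 1
…and 25 more, for 37 total.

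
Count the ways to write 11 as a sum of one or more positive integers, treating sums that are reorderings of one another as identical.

There are too many to list fully; the first 12 (by largest part) are:
11
10,1
9,2
9,1,1
8,3
8,2,1
8,1,1,1
7,4
7,3,1
7,2,2
7,2,1,1
7,1,1,1,1
…and 44 more, for 56 total.

56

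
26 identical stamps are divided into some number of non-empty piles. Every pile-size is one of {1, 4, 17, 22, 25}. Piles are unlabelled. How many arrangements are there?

13

Listing the qualifying partitions of 26:
25, 1
22, 4
22, 1, 1, 1, 1
17, 4, 4, 1
17, 4, 1, 1, 1, 1, 1
17, 1, 1, 1, 1, 1, 1, 1, 1, 1
4, 4, 4, 4, 4, 4, 1, 1
4, 4, 4, 4, 4, 1, 1, 1, 1, 1, 1
4, 4, 4, 4, 1, 1, 1, 1, 1, 1, 1, 1, 1, 1
4, 4, 4, 1, 1, 1, 1, 1, 1, 1, 1, 1, 1, 1, 1, 1, 1
4, 4, 1, 1, 1, 1, 1, 1, 1, 1, 1, 1, 1, 1, 1, 1, 1, 1, 1, 1
4, 1, 1, 1, 1, 1, 1, 1, 1, 1, 1, 1, 1, 1, 1, 1, 1, 1, 1, 1, 1, 1, 1
1, 1, 1, 1, 1, 1, 1, 1, 1, 1, 1, 1, 1, 1, 1, 1, 1, 1, 1, 1, 1, 1, 1, 1, 1, 1
That's 13 in total.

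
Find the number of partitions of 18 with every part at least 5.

The partitions of 18 that satisfy the conditions:
18
13, 5
12, 6
11, 7
10, 8
9, 9
8, 5, 5
7, 6, 5
6, 6, 6

9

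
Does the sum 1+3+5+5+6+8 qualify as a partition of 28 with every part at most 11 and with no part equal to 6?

No

The parts sum to 28, and the condition 'no summand equals 6' is violated.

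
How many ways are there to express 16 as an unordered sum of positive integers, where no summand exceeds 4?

There are too many to list fully; the first 12 (by largest part) are:
4+4+4+4
1+3+4+4+4
2+2+4+4+4
1+1+2+4+4+4
1+1+1+1+4+4+4
2+3+3+4+4
1+1+3+3+4+4
1+2+2+3+4+4
1+1+1+2+3+4+4
1+1+1+1+1+3+4+4
2+2+2+2+4+4
1+1+2+2+2+4+4
…and 52 more, for 64 total.

64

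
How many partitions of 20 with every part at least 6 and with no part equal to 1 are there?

They are:
20
14, 6
13, 7
12, 8
11, 9
10, 10
8, 6, 6
7, 7, 6
Counting gives 8.

8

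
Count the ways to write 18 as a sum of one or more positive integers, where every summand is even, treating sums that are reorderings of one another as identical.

A partial list (first 12 by largest part):
18
16+2
14+4
14+2+2
12+6
12+4+2
12+2+2+2
10+8
10+6+2
10+4+4
10+4+2+2
10+2+2+2+2
…and 18 more, for 30 total.

30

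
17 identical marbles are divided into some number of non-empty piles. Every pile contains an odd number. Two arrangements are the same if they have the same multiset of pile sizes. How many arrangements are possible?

There are too many to list fully; the first 12 (by largest part) are:
17
15 + 1 + 1
13 + 3 + 1
13 + 1 + 1 + 1 + 1
11 + 5 + 1
11 + 3 + 3
11 + 3 + 1 + 1 + 1
11 + 1 + 1 + 1 + 1 + 1 + 1
9 + 7 + 1
9 + 5 + 3
9 + 5 + 1 + 1 + 1
9 + 3 + 3 + 1 + 1
…and 26 more, for 38 total.

38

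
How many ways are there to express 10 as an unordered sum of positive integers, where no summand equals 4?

There are too many to list fully; the first 12 (by largest part) are:
10
1,9
2,8
1,1,8
3,7
1,2,7
1,1,1,7
1,3,6
2,2,6
1,1,2,6
1,1,1,1,6
5,5
…and 19 more, for 31 total.

31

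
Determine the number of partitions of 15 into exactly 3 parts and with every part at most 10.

15

Enumerating:
10, 4, 1
10, 3, 2
9, 5, 1
9, 4, 2
9, 3, 3
8, 6, 1
8, 5, 2
8, 4, 3
7, 7, 1
7, 6, 2
7, 5, 3
7, 4, 4
6, 6, 3
6, 5, 4
5, 5, 5
Counting gives 15.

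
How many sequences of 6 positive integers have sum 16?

3003

A composition of 16 into 6 positive parts is chosen by placing 5 dividers among the 15 gaps between 16 units: C(15,5) = 3003.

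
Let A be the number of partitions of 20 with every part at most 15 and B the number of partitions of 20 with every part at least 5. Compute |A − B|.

Partitions of 20 with every part at most 15: 615.
Partitions of 20 with every part at least 5: 13.
|615 − 13| = 602.

602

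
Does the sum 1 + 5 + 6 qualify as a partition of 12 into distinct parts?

Yes

The parts sum to 12, and the condition 'all summands are distinct' holds.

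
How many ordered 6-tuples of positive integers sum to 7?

Place 5 bars in the 6 internal gaps of a row of 7 dots: C(6,5) = 6.

6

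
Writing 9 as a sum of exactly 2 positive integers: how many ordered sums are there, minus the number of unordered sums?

4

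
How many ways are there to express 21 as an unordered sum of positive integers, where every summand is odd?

Counting exhaustively, 76 partitions satisfy the conditions.

76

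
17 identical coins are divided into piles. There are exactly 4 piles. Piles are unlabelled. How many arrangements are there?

There are too many to list fully; the first 12 (by largest part) are:
1,1,1,14
1,1,2,13
1,1,3,12
1,2,2,12
1,1,4,11
1,2,3,11
2,2,2,11
1,1,5,10
1,2,4,10
1,3,3,10
2,2,3,10
1,1,6,9
…and 27 more, for 39 total.

39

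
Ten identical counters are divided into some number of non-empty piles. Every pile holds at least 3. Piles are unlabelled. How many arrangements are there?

5

They are:
10
3+7
4+6
5+5
3+3+4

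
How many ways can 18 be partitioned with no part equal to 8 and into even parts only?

23

Enumerating:
18
16+2
14+4
14+2+2
12+6
12+4+2
12+2+2+2
10+6+2
10+4+4
10+4+2+2
10+2+2+2+2
6+6+6
6+6+4+2
6+6+2+2+2
6+4+4+4
6+4+4+2+2
6+4+2+2+2+2
6+2+2+2+2+2+2
4+4+4+4+2
4+4+4+2+2+2
4+4+2+2+2+2+2
4+2+2+2+2+2+2+2
2+2+2+2+2+2+2+2+2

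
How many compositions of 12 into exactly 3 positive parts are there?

55

A composition of 12 into 3 positive parts is chosen by placing 2 dividers among the 11 gaps between 12 units: C(11,2) = 55.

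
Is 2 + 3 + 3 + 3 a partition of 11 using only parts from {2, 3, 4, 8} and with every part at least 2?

The parts sum to 11, and the condition 'each summand belongs to {2, 3, 4, 8}' holds; the condition 'every summand is at least 2' holds.

Yes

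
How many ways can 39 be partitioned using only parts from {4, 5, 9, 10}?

14

The partitions of 39 that satisfy the conditions:
10, 10, 10, 9
10, 10, 10, 5, 4
10, 10, 9, 5, 5
10, 10, 5, 5, 5, 4
10, 9, 5, 5, 5, 5
10, 9, 4, 4, 4, 4, 4
10, 5, 5, 5, 5, 5, 4
10, 5, 4, 4, 4, 4, 4, 4
9, 9, 9, 4, 4, 4
9, 9, 5, 4, 4, 4, 4
9, 5, 5, 5, 5, 5, 5
9, 5, 5, 4, 4, 4, 4, 4
5, 5, 5, 5, 5, 5, 5, 4
5, 5, 5, 4, 4, 4, 4, 4, 4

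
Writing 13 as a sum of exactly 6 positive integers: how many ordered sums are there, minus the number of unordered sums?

778

Compositions: C(12,5) = 792.
Unordered (partitions into 6 parts): 14.
Difference: 792 − 14 = 778.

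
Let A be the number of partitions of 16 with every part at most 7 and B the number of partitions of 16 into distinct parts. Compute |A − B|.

132

Partitions of 16 with every part at most 7: 164.
Partitions of 16 into distinct parts: 32.
|164 − 32| = 132.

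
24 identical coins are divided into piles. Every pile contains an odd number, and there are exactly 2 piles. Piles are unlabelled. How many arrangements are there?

6

Listing the qualifying partitions of 24:
23, 1
21, 3
19, 5
17, 7
15, 9
13, 11
That's 6 in total.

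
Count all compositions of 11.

1024

Each of the 10 gaps between 11 units is either a break or not: 2^10 = 1024.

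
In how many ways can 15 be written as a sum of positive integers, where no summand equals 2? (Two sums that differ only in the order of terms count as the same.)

75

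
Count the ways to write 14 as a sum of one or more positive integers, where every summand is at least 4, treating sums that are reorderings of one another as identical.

Listing the qualifying partitions of 14:
14
10+4
9+5
8+6
7+7
6+4+4
5+5+4

7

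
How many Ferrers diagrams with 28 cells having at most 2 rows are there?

15

They are:
28
27, 1
26, 2
25, 3
24, 4
23, 5
22, 6
21, 7
20, 8
19, 9
18, 10
17, 11
16, 12
15, 13
14, 14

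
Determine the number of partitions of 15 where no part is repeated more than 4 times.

127

Direct enumeration gives 127 partitions.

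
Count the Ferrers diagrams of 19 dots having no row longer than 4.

94

Counting exhaustively, 94 partitions satisfy the conditions.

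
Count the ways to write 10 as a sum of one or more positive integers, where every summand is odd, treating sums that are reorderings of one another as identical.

Listing the qualifying partitions of 10:
1, 9
3, 7
1, 1, 1, 7
5, 5
1, 1, 3, 5
1, 1, 1, 1, 1, 5
1, 3, 3, 3
1, 1, 1, 1, 3, 3
1, 1, 1, 1, 1, 1, 1, 3
1, 1, 1, 1, 1, 1, 1, 1, 1, 1

10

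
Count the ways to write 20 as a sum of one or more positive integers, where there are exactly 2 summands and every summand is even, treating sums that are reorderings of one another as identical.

5

They are:
18 + 2
16 + 4
14 + 6
12 + 8
10 + 10
That's 5 in total.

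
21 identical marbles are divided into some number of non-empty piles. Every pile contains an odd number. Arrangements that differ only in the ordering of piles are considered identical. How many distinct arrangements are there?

76

A full systematic count gives 76.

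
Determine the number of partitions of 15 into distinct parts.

A partial list (first 12 by largest part):
15
1, 14
2, 13
3, 12
1, 2, 12
4, 11
1, 3, 11
5, 10
1, 4, 10
2, 3, 10
6, 9
1, 5, 9
…and 15 more, for 27 total.

27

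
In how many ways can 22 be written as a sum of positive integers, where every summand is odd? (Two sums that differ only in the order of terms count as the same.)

89

Counting exhaustively, 89 partitions satisfy the conditions.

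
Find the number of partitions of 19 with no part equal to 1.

105

A full systematic count gives 105.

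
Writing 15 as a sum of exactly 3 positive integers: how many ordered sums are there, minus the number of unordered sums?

72

Compositions: C(14,2) = 91.
Partitions of 15 into exactly 3 parts: 19.
Difference: 91 − 19 = 72.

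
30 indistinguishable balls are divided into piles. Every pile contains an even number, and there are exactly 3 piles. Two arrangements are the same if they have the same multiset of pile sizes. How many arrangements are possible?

19

They are:
26, 2, 2
24, 4, 2
22, 6, 2
22, 4, 4
20, 8, 2
20, 6, 4
18, 10, 2
18, 8, 4
18, 6, 6
16, 12, 2
16, 10, 4
16, 8, 6
14, 14, 2
14, 12, 4
14, 10, 6
14, 8, 8
12, 12, 6
12, 10, 8
10, 10, 10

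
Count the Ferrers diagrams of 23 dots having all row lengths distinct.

104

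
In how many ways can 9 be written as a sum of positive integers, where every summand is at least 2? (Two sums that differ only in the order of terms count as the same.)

8

The partitions of 9 that satisfy the conditions:
9
2+7
3+6
4+5
2+2+5
2+3+4
3+3+3
2+2+2+3
That's 8 in total.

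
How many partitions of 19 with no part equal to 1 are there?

Systematic enumeration (by largest part, then next-largest, …) yields 105.

105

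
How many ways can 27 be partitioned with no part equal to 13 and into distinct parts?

A full systematic count gives 171.

171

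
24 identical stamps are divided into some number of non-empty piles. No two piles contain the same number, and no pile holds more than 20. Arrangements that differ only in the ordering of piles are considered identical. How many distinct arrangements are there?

117

Direct enumeration gives 117 partitions.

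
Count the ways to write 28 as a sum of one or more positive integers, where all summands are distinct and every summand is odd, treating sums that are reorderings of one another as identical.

Listing the qualifying partitions of 28:
27+1
25+3
23+5
21+7
19+9
19+5+3+1
17+11
17+7+3+1
15+13
15+9+3+1
15+7+5+1
13+11+3+1
13+9+5+1
13+7+5+3
11+9+7+1
11+9+5+3
Counting gives 16.

16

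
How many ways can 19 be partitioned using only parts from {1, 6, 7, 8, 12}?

The partitions of 19 that satisfy the conditions:
12+7
12+6+1
12+1+1+1+1+1+1+1
8+8+1+1+1
8+7+1+1+1+1
8+6+1+1+1+1+1
8+1+1+1+1+1+1+1+1+1+1+1
7+7+1+1+1+1+1
7+6+6
7+6+1+1+1+1+1+1
7+1+1+1+1+1+1+1+1+1+1+1+1
6+6+6+1
6+6+1+1+1+1+1+1+1
6+1+1+1+1+1+1+1+1+1+1+1+1+1
1+1+1+1+1+1+1+1+1+1+1+1+1+1+1+1+1+1+1
Counting gives 15.

15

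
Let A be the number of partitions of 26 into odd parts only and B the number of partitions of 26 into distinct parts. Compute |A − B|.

0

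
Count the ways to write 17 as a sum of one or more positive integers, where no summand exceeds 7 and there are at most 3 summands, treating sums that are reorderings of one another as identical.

4

The partitions of 17 that satisfy the conditions:
3+7+7
4+6+7
5+5+7
5+6+6
That's 4 in total.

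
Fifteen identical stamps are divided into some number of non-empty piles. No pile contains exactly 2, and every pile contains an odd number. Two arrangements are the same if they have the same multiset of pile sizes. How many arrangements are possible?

27

A partial list (first 12 by largest part):
15
13+1+1
11+3+1
11+1+1+1+1
9+5+1
9+3+3
9+3+1+1+1
9+1+1+1+1+1+1
7+7+1
7+5+3
7+5+1+1+1
7+3+3+1+1
…and 15 more, for 27 total.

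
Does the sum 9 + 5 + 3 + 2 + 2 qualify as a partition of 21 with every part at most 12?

The parts sum to 21, and the condition 'no summand exceeds 12' holds.

Yes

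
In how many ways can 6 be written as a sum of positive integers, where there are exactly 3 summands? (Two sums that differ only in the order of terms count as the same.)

Enumerating:
1 + 1 + 4
1 + 2 + 3
2 + 2 + 2

3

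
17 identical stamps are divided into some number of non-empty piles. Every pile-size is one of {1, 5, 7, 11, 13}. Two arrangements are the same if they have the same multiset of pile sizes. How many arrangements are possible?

They are:
13, 1, 1, 1, 1
11, 5, 1
11, 1, 1, 1, 1, 1, 1
7, 7, 1, 1, 1
7, 5, 5
7, 5, 1, 1, 1, 1, 1
7, 1, 1, 1, 1, 1, 1, 1, 1, 1, 1
5, 5, 5, 1, 1
5, 5, 1, 1, 1, 1, 1, 1, 1
5, 1, 1, 1, 1, 1, 1, 1, 1, 1, 1, 1, 1
1, 1, 1, 1, 1, 1, 1, 1, 1, 1, 1, 1, 1, 1, 1, 1, 1

11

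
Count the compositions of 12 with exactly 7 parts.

462

By stars and bars with positive parts, the count is C(11,6) = 462.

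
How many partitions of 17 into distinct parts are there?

A partial list (first 12 by largest part):
17
16, 1
15, 2
14, 3
14, 2, 1
13, 4
13, 3, 1
12, 5
12, 4, 1
12, 3, 2
11, 6
11, 5, 1
…and 26 more, for 38 total.

38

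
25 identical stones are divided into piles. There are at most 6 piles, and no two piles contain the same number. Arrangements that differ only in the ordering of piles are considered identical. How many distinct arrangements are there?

142

A full systematic count gives 142.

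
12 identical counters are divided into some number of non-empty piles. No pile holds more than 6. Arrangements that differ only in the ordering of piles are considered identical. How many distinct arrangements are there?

58

A partial list (first 12 by largest part):
6 + 6
6 + 5 + 1
6 + 4 + 2
6 + 4 + 1 + 1
6 + 3 + 3
6 + 3 + 2 + 1
6 + 3 + 1 + 1 + 1
6 + 2 + 2 + 2
6 + 2 + 2 + 1 + 1
6 + 2 + 1 + 1 + 1 + 1
6 + 1 + 1 + 1 + 1 + 1 + 1
5 + 5 + 2
…and 46 more, for 58 total.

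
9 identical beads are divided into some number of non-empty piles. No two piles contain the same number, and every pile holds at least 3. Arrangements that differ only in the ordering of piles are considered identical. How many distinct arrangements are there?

3

Enumerating:
9
6,3
5,4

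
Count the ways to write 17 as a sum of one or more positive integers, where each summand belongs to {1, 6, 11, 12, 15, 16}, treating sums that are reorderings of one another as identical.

8

Listing the qualifying partitions of 17:
16 + 1
15 + 1 + 1
12 + 1 + 1 + 1 + 1 + 1
11 + 6
11 + 1 + 1 + 1 + 1 + 1 + 1
6 + 6 + 1 + 1 + 1 + 1 + 1
6 + 1 + 1 + 1 + 1 + 1 + 1 + 1 + 1 + 1 + 1 + 1
1 + 1 + 1 + 1 + 1 + 1 + 1 + 1 + 1 + 1 + 1 + 1 + 1 + 1 + 1 + 1 + 1
Counting gives 8.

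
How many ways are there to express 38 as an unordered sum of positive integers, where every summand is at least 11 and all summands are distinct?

11

Listing the qualifying partitions of 38:
38
27 + 11
26 + 12
25 + 13
24 + 14
23 + 15
22 + 16
21 + 17
20 + 18
15 + 12 + 11
14 + 13 + 11
That's 11 in total.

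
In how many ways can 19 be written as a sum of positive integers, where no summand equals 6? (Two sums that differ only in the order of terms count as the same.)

389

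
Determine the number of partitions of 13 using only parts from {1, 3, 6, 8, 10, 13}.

The partitions of 13 that satisfy the conditions:
13
10,3
10,1,1,1
8,3,1,1
8,1,1,1,1,1
6,6,1
6,3,3,1
6,3,1,1,1,1
6,1,1,1,1,1,1,1
3,3,3,3,1
3,3,3,1,1,1,1
3,3,1,1,1,1,1,1,1
3,1,1,1,1,1,1,1,1,1,1
1,1,1,1,1,1,1,1,1,1,1,1,1
That's 14 in total.

14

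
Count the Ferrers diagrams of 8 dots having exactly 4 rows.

Enumerating:
5,1,1,1
4,2,1,1
3,3,1,1
3,2,2,1
2,2,2,2

5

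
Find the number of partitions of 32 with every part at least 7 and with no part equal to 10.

25

Enumerating:
32
25+7
24+8
23+9
21+11
20+12
19+13
18+14
18+7+7
17+15
17+8+7
16+16
16+9+7
16+8+8
15+9+8
14+11+7
14+9+9
13+12+7
13+11+8
12+12+8
12+11+9
11+7+7+7
9+9+7+7
9+8+8+7
8+8+8+8
That's 25 in total.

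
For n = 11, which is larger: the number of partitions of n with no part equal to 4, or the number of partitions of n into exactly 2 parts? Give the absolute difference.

36

Partitions of 11 with no part equal to 4: 41.
Partitions of 11 into exactly 2 parts: 5.
|41 − 5| = 36.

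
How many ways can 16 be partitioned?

231

Systematic enumeration (by largest part, then next-largest, …) yields 231.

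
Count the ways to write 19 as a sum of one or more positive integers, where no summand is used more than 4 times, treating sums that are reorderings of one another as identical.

Enumerating by decreasing first part gives 325 partitions in all.

325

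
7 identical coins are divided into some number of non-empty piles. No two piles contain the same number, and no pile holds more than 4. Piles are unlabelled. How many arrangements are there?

Listing the qualifying partitions of 7:
3, 4
1, 2, 4
That's 2 in total.

2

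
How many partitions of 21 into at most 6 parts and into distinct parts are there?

76

Direct enumeration gives 76 partitions.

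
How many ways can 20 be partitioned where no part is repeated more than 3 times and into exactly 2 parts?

Listing the qualifying partitions of 20:
1+19
2+18
3+17
4+16
5+15
6+14
7+13
8+12
9+11
10+10
That's 10 in total.

10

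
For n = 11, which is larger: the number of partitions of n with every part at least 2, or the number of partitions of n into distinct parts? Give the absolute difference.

Partitions of 11 with every part at least 2: 14.
Partitions of 11 into distinct parts: 12.
|14 − 12| = 2.

2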